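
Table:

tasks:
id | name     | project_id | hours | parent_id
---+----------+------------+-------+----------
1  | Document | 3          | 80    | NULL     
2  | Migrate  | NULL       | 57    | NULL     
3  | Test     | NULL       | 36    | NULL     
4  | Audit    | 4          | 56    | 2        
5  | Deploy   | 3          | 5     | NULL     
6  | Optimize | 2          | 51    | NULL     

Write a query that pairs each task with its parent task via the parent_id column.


This is a self-join: tasks is joined to a second copy of itself, matching each row's parent_id to another row's id. Use LEFT JOIN so rows with parent_id=NULL are kept.
  - task 1 (Document): parent_id=NULL -> NULL
  - task 2 (Migrate): parent_id=NULL -> NULL
  - task 3 (Test): parent_id=NULL -> NULL
  - task 4 (Audit): parent_id=2 -> Migrate
  - task 5 (Deploy): parent_id=NULL -> NULL
  - task 6 (Optimize): parent_id=NULL -> NULL

SQL:
SELECT a.name AS item, b.name AS parent
FROM tasks a
LEFT JOIN tasks b ON a.parent_id = b.id

Result:
item     | parent 
---------+--------
Document | NULL   
Migrate  | NULL   
Test     | NULL   
Audit    | Migrate
Deploy   | NULL   
Optimize | NULL   


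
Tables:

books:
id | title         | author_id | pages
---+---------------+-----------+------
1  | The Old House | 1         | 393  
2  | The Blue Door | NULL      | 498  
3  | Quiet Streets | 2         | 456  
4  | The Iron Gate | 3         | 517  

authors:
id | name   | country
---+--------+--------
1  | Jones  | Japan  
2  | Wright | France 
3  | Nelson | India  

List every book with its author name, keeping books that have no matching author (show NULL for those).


LEFT JOIN keeps every row from books (the left table); where author_id has no match in authors, the author columns become NULL. Walk through each book:
  - book 1 (The Old House): author_id=1 -> matches Jones
  - book 2 (The Blue Door): author_id=NULL, no match -> kept with NULL
  - book 3 (Quiet Streets): author_id=2 -> matches Wright
  - book 4 (The Iron Gate): author_id=3 -> matches Nelson
All 4 rows appear; 1 has NULL author.

SQL:
SELECT a.title, b.name AS author
FROM books a
LEFT JOIN authors b ON a.author_id = b.id

Result:
title         | author
--------------+-------
The Old House | Jones 
The Blue Door | NULL  
Quiet Streets | Wright
The Iron Gate | Nelson


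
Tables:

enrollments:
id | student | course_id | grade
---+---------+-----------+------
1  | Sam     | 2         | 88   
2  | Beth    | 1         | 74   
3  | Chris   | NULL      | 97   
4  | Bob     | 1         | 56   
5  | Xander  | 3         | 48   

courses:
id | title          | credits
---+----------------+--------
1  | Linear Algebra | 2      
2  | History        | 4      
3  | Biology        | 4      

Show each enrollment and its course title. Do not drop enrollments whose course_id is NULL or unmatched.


LEFT JOIN keeps every row from enrollments (the left table); where course_id has no match in courses, the course columns become NULL. Walk through each enrollment:
  - enrollment 1 (Sam): course_id=2 -> matches History
  - enrollment 2 (Beth): course_id=1 -> matches Linear Algebra
  - enrollment 3 (Chris): course_id=NULL, no match -> kept with NULL
  - enrollment 4 (Bob): course_id=1 -> matches Linear Algebra
  - enrollment 5 (Xander): course_id=3 -> matches Biology
All 5 rows appear; 1 has NULL course.

SQL:
SELECT a.student, b.title AS course
FROM enrollments a
LEFT JOIN courses b ON a.course_id = b.id

Result:
student | course        
--------+---------------
Sam     | History       
Beth    | Linear Algebra
Chris   | NULL          
Bob     | Linear Algebra
Xander  | Biology       


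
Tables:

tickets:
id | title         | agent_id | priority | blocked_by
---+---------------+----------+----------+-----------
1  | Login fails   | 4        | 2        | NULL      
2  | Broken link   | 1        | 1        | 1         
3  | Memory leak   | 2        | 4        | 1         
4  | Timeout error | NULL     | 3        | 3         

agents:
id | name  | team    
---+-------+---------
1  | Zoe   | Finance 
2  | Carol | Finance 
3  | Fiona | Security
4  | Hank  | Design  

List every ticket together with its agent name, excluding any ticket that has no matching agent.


INNER JOIN keeps only tickets rows whose agent_id matches an id in agents. Walk through each ticket:
  - ticket 1 (Login fails): agent_id=4 -> matches Hank
  - ticket 2 (Broken link): agent_id=1 -> matches Zoe
  - ticket 3 (Memory leak): agent_id=2 -> matches Carol
  - ticket 4 (Timeout error): agent_id=NULL, no match -> dropped
So 1 of 4 rows is dropped.

SQL:
SELECT a.title, b.name AS agent
FROM tickets a
INNER JOIN agents b ON a.agent_id = b.id

Result:
title       | agent
------------+------
Login fails | Hank 
Broken link | Zoe  
Memory leak | Carol


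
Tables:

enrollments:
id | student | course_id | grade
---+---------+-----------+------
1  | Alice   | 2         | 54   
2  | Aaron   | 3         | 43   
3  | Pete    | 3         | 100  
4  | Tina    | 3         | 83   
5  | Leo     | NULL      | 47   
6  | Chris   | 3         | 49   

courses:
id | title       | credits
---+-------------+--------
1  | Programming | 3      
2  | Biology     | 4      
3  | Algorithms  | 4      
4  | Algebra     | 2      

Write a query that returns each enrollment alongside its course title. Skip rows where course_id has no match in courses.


INNER JOIN keeps only enrollments rows whose course_id matches an id in courses. Walk through each enrollment:
  - enrollment 1 (Alice): course_id=2 -> matches Biology
  - enrollment 2 (Aaron): course_id=3 -> matches Algorithms
  - enrollment 3 (Pete): course_id=3 -> matches Algorithms
  - enrollment 4 (Tina): course_id=3 -> matches Algorithms
  - enrollment 5 (Leo): course_id=NULL, no match -> dropped
  - enrollment 6 (Chris): course_id=3 -> matches Algorithms
So 1 of 6 rows is dropped.

SQL:
SELECT a.student, b.title AS course
FROM enrollments a
INNER JOIN courses b ON a.course_id = b.id

Result:
student | course    
--------+-----------
Alice   | Biology   
Aaron   | Algorithms
Pete    | Algorithms
Tina    | Algorithms
Chris   | Algorithms


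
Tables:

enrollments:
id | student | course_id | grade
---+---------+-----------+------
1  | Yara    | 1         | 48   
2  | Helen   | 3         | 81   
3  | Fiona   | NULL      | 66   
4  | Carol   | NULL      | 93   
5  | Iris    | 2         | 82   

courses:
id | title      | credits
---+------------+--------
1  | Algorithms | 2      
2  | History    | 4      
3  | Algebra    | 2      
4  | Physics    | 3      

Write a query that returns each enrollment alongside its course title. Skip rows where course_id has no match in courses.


INNER JOIN keeps only enrollments rows whose course_id matches an id in courses. Walk through each enrollment:
  - enrollment 1 (Yara): course_id=1 -> matches Algorithms
  - enrollment 2 (Helen): course_id=3 -> matches Algebra
  - enrollment 3 (Fiona): course_id=NULL, no match -> dropped
  - enrollment 4 (Carol): course_id=NULL, no match -> dropped
  - enrollment 5 (Iris): course_id=2 -> matches History
So 2 of 5 rows are dropped.

SQL:
SELECT a.student, b.title AS course
FROM enrollments a
INNER JOIN courses b ON a.course_id = b.id

Result:
student | course    
--------+-----------
Yara    | Algorithms
Helen   | Algebra   
Iris    | History   


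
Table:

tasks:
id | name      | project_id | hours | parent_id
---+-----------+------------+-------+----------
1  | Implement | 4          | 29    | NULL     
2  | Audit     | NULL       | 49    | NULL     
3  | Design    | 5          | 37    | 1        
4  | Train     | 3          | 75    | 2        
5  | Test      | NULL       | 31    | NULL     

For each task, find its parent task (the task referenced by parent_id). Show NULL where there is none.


This is a self-join: tasks is joined to a second copy of itself, matching each row's parent_id to another row's id. Use LEFT JOIN so rows with parent_id=NULL are kept.
  - task 1 (Implement): parent_id=NULL -> NULL
  - task 2 (Audit): parent_id=NULL -> NULL
  - task 3 (Design): parent_id=1 -> Implement
  - task 4 (Train): parent_id=2 -> Audit
  - task 5 (Test): parent_id=NULL -> NULL

SQL:
SELECT a.name AS item, b.name AS parent
FROM tasks a
LEFT JOIN tasks b ON a.parent_id = b.id

Result:
item      | parent   
----------+----------
Implement | NULL     
Audit     | NULL     
Design    | Implement
Train     | Audit    
Test      | NULL     


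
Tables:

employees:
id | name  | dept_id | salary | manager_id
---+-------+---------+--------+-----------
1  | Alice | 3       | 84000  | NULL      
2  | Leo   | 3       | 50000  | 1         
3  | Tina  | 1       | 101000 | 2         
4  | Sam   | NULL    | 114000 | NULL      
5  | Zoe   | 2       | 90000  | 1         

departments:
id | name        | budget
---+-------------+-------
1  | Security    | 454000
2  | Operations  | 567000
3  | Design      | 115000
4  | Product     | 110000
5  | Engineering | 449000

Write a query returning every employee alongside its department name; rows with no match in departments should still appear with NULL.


LEFT JOIN keeps every row from employees (the left table); where dept_id has no match in departments, the department columns become NULL. Walk through each employee:
  - employee 1 (Alice): dept_id=3 -> matches Design
  - employee 2 (Leo): dept_id=3 -> matches Design
  - employee 3 (Tina): dept_id=1 -> matches Security
  - employee 4 (Sam): dept_id=NULL, no match -> kept with NULL
  - employee 5 (Zoe): dept_id=2 -> matches Operations
All 5 rows appear; 1 has NULL department.

SQL:
SELECT a.name, b.name AS department
FROM employees a
LEFT JOIN departments b ON a.dept_id = b.id

Result:
name  | department
------+-----------
Alice | Design    
Leo   | Design    
Tina  | Security  
Sam   | NULL      
Zoe   | Operations


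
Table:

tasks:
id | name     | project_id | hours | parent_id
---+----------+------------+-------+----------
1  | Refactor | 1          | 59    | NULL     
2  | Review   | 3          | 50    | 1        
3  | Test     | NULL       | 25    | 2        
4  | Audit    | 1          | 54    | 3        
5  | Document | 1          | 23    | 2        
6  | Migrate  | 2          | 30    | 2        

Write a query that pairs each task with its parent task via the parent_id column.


This is a self-join: tasks is joined to a second copy of itself, matching each row's parent_id to another row's id. Use LEFT JOIN so rows with parent_id=NULL are kept.
  - task 1 (Refactor): parent_id=NULL -> NULL
  - task 2 (Review): parent_id=1 -> Refactor
  - task 3 (Test): parent_id=2 -> Review
  - task 4 (Audit): parent_id=3 -> Test
  - task 5 (Document): parent_id=2 -> Review
  - task 6 (Migrate): parent_id=2 -> Review

SQL:
SELECT a.name AS item, b.name AS parent
FROM tasks a
LEFT JOIN tasks b ON a.parent_id = b.id

Result:
item     | parent  
---------+---------
Refactor | NULL    
Review   | Refactor
Test     | Review  
Audit    | Test    
Document | Review  
Migrate  | Review  


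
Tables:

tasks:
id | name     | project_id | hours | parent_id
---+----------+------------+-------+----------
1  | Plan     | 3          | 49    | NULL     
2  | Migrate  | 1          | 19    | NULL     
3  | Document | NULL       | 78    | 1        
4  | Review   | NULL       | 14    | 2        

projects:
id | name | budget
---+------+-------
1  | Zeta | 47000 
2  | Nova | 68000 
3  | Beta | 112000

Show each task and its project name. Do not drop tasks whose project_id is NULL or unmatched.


LEFT JOIN keeps every row from tasks (the left table); where project_id has no match in projects, the project columns become NULL. Walk through each task:
  - task 1 (Plan): project_id=3 -> matches Beta
  - task 2 (Migrate): project_id=1 -> matches Zeta
  - task 3 (Document): project_id=NULL, no match -> kept with NULL
  - task 4 (Review): project_id=NULL, no match -> kept with NULL
All 4 rows appear; 2 have NULL project.

SQL:
SELECT a.name, b.name AS project
FROM tasks a
LEFT JOIN projects b ON a.project_id = b.id

Result:
name     | project
---------+--------
Plan     | Beta   
Migrate  | Zeta   
Document | NULL   
Review   | NULL   


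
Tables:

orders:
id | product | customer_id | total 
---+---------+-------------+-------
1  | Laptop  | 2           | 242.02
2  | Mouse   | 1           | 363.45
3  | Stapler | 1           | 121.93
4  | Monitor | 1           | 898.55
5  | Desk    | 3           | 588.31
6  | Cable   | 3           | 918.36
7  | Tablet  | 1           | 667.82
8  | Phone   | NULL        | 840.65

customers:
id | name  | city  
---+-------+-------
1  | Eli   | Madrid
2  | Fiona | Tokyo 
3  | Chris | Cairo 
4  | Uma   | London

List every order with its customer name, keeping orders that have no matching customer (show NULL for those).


LEFT JOIN keeps every row from orders (the left table); where customer_id has no match in customers, the customer columns become NULL. Walk through each order:
  - order 1 (Laptop): customer_id=2 -> matches Fiona
  - order 2 (Mouse): customer_id=1 -> matches Eli
  - order 3 (Stapler): customer_id=1 -> matches Eli
  - order 4 (Monitor): customer_id=1 -> matches Eli
  - order 5 (Desk): customer_id=3 -> matches Chris
  - order 6 (Cable): customer_id=3 -> matches Chris
  - order 7 (Tablet): customer_id=1 -> matches Eli
  - order 8 (Phone): customer_id=NULL, no match -> kept with NULL
All 8 rows appear; 1 has NULL customer.

SQL:
SELECT a.product, b.name AS customer
FROM orders a
LEFT JOIN customers b ON a.customer_id = b.id

Result:
product | customer
--------+---------
Laptop  | Fiona   
Mouse   | Eli     
Stapler | Eli     
Monitor | Eli     
Desk    | Chris   
Cable   | Chris   
Tablet  | Eli     
Phone   | NULL    


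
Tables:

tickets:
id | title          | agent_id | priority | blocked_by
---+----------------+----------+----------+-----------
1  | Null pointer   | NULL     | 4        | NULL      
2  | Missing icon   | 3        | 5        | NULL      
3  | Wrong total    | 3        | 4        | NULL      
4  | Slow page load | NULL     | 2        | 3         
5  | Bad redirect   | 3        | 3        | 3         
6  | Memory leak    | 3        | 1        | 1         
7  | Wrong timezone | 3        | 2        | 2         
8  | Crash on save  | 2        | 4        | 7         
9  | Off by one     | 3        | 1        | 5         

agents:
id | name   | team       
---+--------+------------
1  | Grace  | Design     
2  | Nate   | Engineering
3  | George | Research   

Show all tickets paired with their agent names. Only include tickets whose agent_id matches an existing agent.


INNER JOIN keeps only tickets rows whose agent_id matches an id in agents. Walk through each ticket:
  - ticket 1 (Null pointer): agent_id=NULL, no match -> dropped
  - ticket 2 (Missing icon): agent_id=3 -> matches George
  - ticket 3 (Wrong total): agent_id=3 -> matches George
  - ticket 4 (Slow page load): agent_id=NULL, no match -> dropped
  - ticket 5 (Bad redirect): agent_id=3 -> matches George
  - ticket 6 (Memory leak): agent_id=3 -> matches George
  - ticket 7 (Wrong timezone): agent_id=3 -> matches George
  - ticket 8 (Crash on save): agent_id=2 -> matches Nate
  - ticket 9 (Off by one): agent_id=3 -> matches George
So 2 of 9 rows are dropped.

SQL:
SELECT a.title, b.name AS agent
FROM tickets a
INNER JOIN agents b ON a.agent_id = b.id

Result:
title          | agent 
---------------+-------
Missing icon   | George
Wrong total    | George
Bad redirect   | George
Memory leak    | George
Wrong timezone | George
Crash on save  | Nate  
Off by one     | George


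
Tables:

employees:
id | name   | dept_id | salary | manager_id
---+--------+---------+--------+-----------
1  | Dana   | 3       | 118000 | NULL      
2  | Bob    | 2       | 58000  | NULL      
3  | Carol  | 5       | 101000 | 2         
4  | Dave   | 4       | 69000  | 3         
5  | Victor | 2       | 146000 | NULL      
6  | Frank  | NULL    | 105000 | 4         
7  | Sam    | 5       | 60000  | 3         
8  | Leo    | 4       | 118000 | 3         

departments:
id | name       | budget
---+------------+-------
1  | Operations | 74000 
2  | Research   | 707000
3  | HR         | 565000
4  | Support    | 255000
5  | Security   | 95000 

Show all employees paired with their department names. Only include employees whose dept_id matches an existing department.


INNER JOIN keeps only employees rows whose dept_id matches an id in departments. Walk through each employee:
  - employee 1 (Dana): dept_id=3 -> matches HR
  - employee 2 (Bob): dept_id=2 -> matches Research
  - employee 3 (Carol): dept_id=5 -> matches Security
  - employee 4 (Dave): dept_id=4 -> matches Support
  - employee 5 (Victor): dept_id=2 -> matches Research
  - employee 6 (Frank): dept_id=NULL, no match -> dropped
  - employee 7 (Sam): dept_id=5 -> matches Security
  - employee 8 (Leo): dept_id=4 -> matches Support
So 1 of 8 rows is dropped.

SQL:
SELECT a.name, b.name AS department
FROM employees a
INNER JOIN departments b ON a.dept_id = b.id

Result:
name   | department
-------+-----------
Dana   | HR        
Bob    | Research  
Carol  | Security  
Dave   | Support   
Victor | Research  
Sam    | Security  
Leo    | Support   


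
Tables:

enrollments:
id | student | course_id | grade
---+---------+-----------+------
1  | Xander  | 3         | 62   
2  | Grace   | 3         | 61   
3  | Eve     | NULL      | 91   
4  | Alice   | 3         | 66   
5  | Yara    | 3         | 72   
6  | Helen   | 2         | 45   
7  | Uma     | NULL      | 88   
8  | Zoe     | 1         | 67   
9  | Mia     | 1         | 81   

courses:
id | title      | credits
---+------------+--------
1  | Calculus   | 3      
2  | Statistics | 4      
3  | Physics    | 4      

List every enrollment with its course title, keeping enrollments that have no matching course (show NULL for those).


LEFT JOIN keeps every row from enrollments (the left table); where course_id has no match in courses, the course columns become NULL. Walk through each enrollment:
  - enrollment 1 (Xander): course_id=3 -> matches Physics
  - enrollment 2 (Grace): course_id=3 -> matches Physics
  - enrollment 3 (Eve): course_id=NULL, no match -> kept with NULL
  - enrollment 4 (Alice): course_id=3 -> matches Physics
  - enrollment 5 (Yara): course_id=3 -> matches Physics
  - enrollment 6 (Helen): course_id=2 -> matches Statistics
  - enrollment 7 (Uma): course_id=NULL, no match -> kept with NULL
  - enrollment 8 (Zoe): course_id=1 -> matches Calculus
  - enrollment 9 (Mia): course_id=1 -> matches Calculus
All 9 rows appear; 2 have NULL course.

SQL:
SELECT a.student, b.title AS course
FROM enrollments a
LEFT JOIN courses b ON a.course_id = b.id

Result:
student | course    
--------+-----------
Xander  | Physics   
Grace   | Physics   
Eve     | NULL      
Alice   | Physics   
Yara    | Physics   
Helen   | Statistics
Uma     | NULL      
Zoe     | Calculus  
Mia     | Calculus  


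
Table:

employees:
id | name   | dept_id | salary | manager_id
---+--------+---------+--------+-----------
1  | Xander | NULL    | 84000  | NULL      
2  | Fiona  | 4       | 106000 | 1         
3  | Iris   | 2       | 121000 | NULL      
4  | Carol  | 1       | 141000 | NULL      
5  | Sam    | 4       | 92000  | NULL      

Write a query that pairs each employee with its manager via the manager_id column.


This is a self-join: employees is joined to a second copy of itself, matching each row's manager_id to another row's id. Use LEFT JOIN so rows with manager_id=NULL are kept.
  - employee 1 (Xander): manager_id=NULL -> NULL
  - employee 2 (Fiona): manager_id=1 -> Xander
  - employee 3 (Iris): manager_id=NULL -> NULL
  - employee 4 (Carol): manager_id=NULL -> NULL
  - employee 5 (Sam): manager_id=NULL -> NULL

SQL:
SELECT a.name AS item, b.name AS manager
FROM employees a
LEFT JOIN employees b ON a.manager_id = b.id

Result:
item   | manager
-------+--------
Xander | NULL   
Fiona  | Xander 
Iris   | NULL   
Carol  | NULL   
Sam    | NULL   


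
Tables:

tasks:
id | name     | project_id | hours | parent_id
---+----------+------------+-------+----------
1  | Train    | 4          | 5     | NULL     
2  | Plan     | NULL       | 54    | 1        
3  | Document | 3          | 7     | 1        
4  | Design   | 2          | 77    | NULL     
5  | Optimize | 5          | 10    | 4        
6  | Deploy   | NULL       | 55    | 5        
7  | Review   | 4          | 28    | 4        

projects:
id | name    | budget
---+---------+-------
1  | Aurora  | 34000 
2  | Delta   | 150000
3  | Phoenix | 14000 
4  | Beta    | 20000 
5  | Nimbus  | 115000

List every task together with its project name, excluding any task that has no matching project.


INNER JOIN keeps only tasks rows whose project_id matches an id in projects. Walk through each task:
  - task 1 (Train): project_id=4 -> matches Beta
  - task 2 (Plan): project_id=NULL, no match -> dropped
  - task 3 (Document): project_id=3 -> matches Phoenix
  - task 4 (Design): project_id=2 -> matches Delta
  - task 5 (Optimize): project_id=5 -> matches Nimbus
  - task 6 (Deploy): project_id=NULL, no match -> dropped
  - task 7 (Review): project_id=4 -> matches Beta
So 2 of 7 rows are dropped.

SQL:
SELECT a.name, b.name AS project
FROM tasks a
INNER JOIN projects b ON a.project_id = b.id

Result:
name     | project
---------+--------
Train    | Beta   
Document | Phoenix
Design   | Delta  
Optimize | Nimbus 
Review   | Beta   


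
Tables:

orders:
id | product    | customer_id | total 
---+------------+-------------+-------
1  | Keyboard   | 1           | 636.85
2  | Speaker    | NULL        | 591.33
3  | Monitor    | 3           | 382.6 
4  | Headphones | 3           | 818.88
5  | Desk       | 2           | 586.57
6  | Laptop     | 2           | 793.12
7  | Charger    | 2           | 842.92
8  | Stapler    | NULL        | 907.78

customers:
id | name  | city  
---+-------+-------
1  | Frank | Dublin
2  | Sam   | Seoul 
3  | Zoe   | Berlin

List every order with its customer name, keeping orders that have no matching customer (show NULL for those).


LEFT JOIN keeps every row from orders (the left table); where customer_id has no match in customers, the customer columns become NULL. Walk through each order:
  - order 1 (Keyboard): customer_id=1 -> matches Frank
  - order 2 (Speaker): customer_id=NULL, no match -> kept with NULL
  - order 3 (Monitor): customer_id=3 -> matches Zoe
  - order 4 (Headphones): customer_id=3 -> matches Zoe
  - order 5 (Desk): customer_id=2 -> matches Sam
  - order 6 (Laptop): customer_id=2 -> matches Sam
  - order 7 (Charger): customer_id=2 -> matches Sam
  - order 8 (Stapler): customer_id=NULL, no match -> kept with NULL
All 8 rows appear; 2 have NULL customer.

SQL:
SELECT a.product, b.name AS customer
FROM orders a
LEFT JOIN customers b ON a.customer_id = b.id

Result:
product    | customer
-----------+---------
Keyboard   | Frank   
Speaker    | NULL    
Monitor    | Zoe     
Headphones | Zoe     
Desk       | Sam     
Laptop     | Sam     
Charger    | Sam     
Stapler    | NULL    


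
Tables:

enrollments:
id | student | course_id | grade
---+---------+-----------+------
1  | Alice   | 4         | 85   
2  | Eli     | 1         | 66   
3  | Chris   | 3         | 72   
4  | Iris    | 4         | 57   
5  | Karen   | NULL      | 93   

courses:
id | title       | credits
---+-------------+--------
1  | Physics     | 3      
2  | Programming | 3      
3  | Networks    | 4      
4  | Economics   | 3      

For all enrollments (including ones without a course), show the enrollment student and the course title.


LEFT JOIN keeps every row from enrollments (the left table); where course_id has no match in courses, the course columns become NULL. Walk through each enrollment:
  - enrollment 1 (Alice): course_id=4 -> matches Economics
  - enrollment 2 (Eli): course_id=1 -> matches Physics
  - enrollment 3 (Chris): course_id=3 -> matches Networks
  - enrollment 4 (Iris): course_id=4 -> matches Economics
  - enrollment 5 (Karen): course_id=NULL, no match -> kept with NULL
All 5 rows appear; 1 has NULL course.

SQL:
SELECT a.student, b.title AS course
FROM enrollments a
LEFT JOIN courses b ON a.course_id = b.id

Result:
student | course   
--------+----------
Alice   | Economics
Eli     | Physics  
Chris   | Networks 
Iris    | Economics
Karen   | NULL     


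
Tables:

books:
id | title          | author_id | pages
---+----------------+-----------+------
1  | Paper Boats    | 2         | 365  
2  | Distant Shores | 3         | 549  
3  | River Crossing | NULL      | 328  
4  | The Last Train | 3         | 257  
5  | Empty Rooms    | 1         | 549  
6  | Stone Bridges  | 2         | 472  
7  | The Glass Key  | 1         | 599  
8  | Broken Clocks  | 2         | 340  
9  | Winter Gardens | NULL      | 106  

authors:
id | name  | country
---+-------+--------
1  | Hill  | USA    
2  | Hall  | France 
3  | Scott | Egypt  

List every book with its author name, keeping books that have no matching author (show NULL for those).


LEFT JOIN keeps every row from books (the left table); where author_id has no match in authors, the author columns become NULL. Walk through each book:
  - book 1 (Paper Boats): author_id=2 -> matches Hall
  - book 2 (Distant Shores): author_id=3 -> matches Scott
  - book 3 (River Crossing): author_id=NULL, no match -> kept with NULL
  - book 4 (The Last Train): author_id=3 -> matches Scott
  - book 5 (Empty Rooms): author_id=1 -> matches Hill
  - book 6 (Stone Bridges): author_id=2 -> matches Hall
  - book 7 (The Glass Key): author_id=1 -> matches Hill
  - book 8 (Broken Clocks): author_id=2 -> matches Hall
  - book 9 (Winter Gardens): author_id=NULL, no match -> kept with NULL
All 9 rows appear; 2 have NULL author.

SQL:
SELECT a.title, b.name AS author
FROM books a
LEFT JOIN authors b ON a.author_id = b.id

Result:
title          | author
---------------+-------
Paper Boats    | Hall  
Distant Shores | Scott 
River Crossing | NULL  
The Last Train | Scott 
Empty Rooms    | Hill  
Stone Bridges  | Hall  
The Glass Key  | Hill  
Broken Clocks  | Hall  
Winter Gardens | NULL  


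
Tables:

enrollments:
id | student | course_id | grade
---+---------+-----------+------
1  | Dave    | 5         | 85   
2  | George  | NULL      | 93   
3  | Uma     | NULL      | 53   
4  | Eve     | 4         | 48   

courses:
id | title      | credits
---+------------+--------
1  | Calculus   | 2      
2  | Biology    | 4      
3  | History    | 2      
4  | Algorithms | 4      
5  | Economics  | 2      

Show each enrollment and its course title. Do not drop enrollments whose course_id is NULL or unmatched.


LEFT JOIN keeps every row from enrollments (the left table); where course_id has no match in courses, the course columns become NULL. Walk through each enrollment:
  - enrollment 1 (Dave): course_id=5 -> matches Economics
  - enrollment 2 (George): course_id=NULL, no match -> kept with NULL
  - enrollment 3 (Uma): course_id=NULL, no match -> kept with NULL
  - enrollment 4 (Eve): course_id=4 -> matches Algorithms
All 4 rows appear; 2 have NULL course.

SQL:
SELECT a.student, b.title AS course
FROM enrollments a
LEFT JOIN courses b ON a.course_id = b.id

Result:
student | course    
--------+-----------
Dave    | Economics 
George  | NULL      
Uma     | NULL      
Eve     | Algorithms


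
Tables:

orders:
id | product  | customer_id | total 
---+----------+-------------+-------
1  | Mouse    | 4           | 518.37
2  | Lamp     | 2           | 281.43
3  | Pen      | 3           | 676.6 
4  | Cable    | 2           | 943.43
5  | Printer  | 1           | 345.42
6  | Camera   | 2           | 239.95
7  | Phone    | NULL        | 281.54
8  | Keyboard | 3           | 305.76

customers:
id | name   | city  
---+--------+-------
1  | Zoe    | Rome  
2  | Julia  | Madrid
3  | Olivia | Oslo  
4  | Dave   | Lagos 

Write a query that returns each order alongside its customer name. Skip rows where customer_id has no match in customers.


INNER JOIN keeps only orders rows whose customer_id matches an id in customers. Walk through each order:
  - order 1 (Mouse): customer_id=4 -> matches Dave
  - order 2 (Lamp): customer_id=2 -> matches Julia
  - order 3 (Pen): customer_id=3 -> matches Olivia
  - order 4 (Cable): customer_id=2 -> matches Julia
  - order 5 (Printer): customer_id=1 -> matches Zoe
  - order 6 (Camera): customer_id=2 -> matches Julia
  - order 7 (Phone): customer_id=NULL, no match -> dropped
  - order 8 (Keyboard): customer_id=3 -> matches Olivia
So 1 of 8 rows is dropped.

SQL:
SELECT a.product, b.name AS customer
FROM orders a
INNER JOIN customers b ON a.customer_id = b.id

Result:
product  | customer
---------+---------
Mouse    | Dave    
Lamp     | Julia   
Pen      | Olivia  
Cable    | Julia   
Printer  | Zoe     
Camera   | Julia   
Keyboard | Olivia  


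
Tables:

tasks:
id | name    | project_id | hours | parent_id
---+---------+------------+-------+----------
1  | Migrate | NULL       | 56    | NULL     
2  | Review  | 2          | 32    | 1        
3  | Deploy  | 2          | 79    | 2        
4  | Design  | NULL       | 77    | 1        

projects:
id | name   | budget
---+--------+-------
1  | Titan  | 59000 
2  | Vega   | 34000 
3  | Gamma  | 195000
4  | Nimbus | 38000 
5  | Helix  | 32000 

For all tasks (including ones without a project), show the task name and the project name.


LEFT JOIN keeps every row from tasks (the left table); where project_id has no match in projects, the project columns become NULL. Walk through each task:
  - task 1 (Migrate): project_id=NULL, no match -> kept with NULL
  - task 2 (Review): project_id=2 -> matches Vega
  - task 3 (Deploy): project_id=2 -> matches Vega
  - task 4 (Design): project_id=NULL, no match -> kept with NULL
All 4 rows appear; 2 have NULL project.

SQL:
SELECT a.name, b.name AS project
FROM tasks a
LEFT JOIN projects b ON a.project_id = b.id

Result:
name    | project
--------+--------
Migrate | NULL   
Review  | Vega   
Deploy  | Vega   
Design  | NULL   


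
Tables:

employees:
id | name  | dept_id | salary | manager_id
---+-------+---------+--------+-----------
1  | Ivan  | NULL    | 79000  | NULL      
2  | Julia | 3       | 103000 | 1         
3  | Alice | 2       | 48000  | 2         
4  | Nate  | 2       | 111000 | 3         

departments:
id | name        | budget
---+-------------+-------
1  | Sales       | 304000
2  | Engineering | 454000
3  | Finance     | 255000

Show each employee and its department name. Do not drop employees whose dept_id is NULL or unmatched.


LEFT JOIN keeps every row from employees (the left table); where dept_id has no match in departments, the department columns become NULL. Walk through each employee:
  - employee 1 (Ivan): dept_id=NULL, no match -> kept with NULL
  - employee 2 (Julia): dept_id=3 -> matches Finance
  - employee 3 (Alice): dept_id=2 -> matches Engineering
  - employee 4 (Nate): dept_id=2 -> matches Engineering
All 4 rows appear; 1 has NULL department.

SQL:
SELECT a.name, b.name AS department
FROM employees a
LEFT JOIN departments b ON a.dept_id = b.id

Result:
name  | department 
------+------------
Ivan  | NULL       
Julia | Finance    
Alice | Engineering
Nate  | Engineering


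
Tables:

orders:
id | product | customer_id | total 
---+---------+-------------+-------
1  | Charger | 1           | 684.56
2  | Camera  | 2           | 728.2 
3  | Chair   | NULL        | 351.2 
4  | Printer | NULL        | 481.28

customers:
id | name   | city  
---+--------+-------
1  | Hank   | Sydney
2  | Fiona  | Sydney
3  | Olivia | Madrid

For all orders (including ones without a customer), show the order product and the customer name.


LEFT JOIN keeps every row from orders (the left table); where customer_id has no match in customers, the customer columns become NULL. Walk through each order:
  - order 1 (Charger): customer_id=1 -> matches Hank
  - order 2 (Camera): customer_id=2 -> matches Fiona
  - order 3 (Chair): customer_id=NULL, no match -> kept with NULL
  - order 4 (Printer): customer_id=NULL, no match -> kept with NULL
All 4 rows appear; 2 have NULL customer.

SQL:
SELECT a.product, b.name AS customer
FROM orders a
LEFT JOIN customers b ON a.customer_id = b.id

Result:
product | customer
--------+---------
Charger | Hank    
Camera  | Fiona   
Chair   | NULL    
Printer | NULL    


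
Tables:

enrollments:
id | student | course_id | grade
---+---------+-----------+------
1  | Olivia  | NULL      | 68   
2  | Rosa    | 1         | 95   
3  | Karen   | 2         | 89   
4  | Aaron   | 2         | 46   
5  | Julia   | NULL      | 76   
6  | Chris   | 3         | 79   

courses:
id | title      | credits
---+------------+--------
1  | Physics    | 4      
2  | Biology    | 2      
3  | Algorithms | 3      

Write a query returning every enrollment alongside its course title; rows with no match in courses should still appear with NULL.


LEFT JOIN keeps every row from enrollments (the left table); where course_id has no match in courses, the course columns become NULL. Walk through each enrollment:
  - enrollment 1 (Olivia): course_id=NULL, no match -> kept with NULL
  - enrollment 2 (Rosa): course_id=1 -> matches Physics
  - enrollment 3 (Karen): course_id=2 -> matches Biology
  - enrollment 4 (Aaron): course_id=2 -> matches Biology
  - enrollment 5 (Julia): course_id=NULL, no match -> kept with NULL
  - enrollment 6 (Chris): course_id=3 -> matches Algorithms
All 6 rows appear; 2 have NULL course.

SQL:
SELECT a.student, b.title AS course
FROM enrollments a
LEFT JOIN courses b ON a.course_id = b.id

Result:
student | course    
--------+-----------
Olivia  | NULL      
Rosa    | Physics   
Karen   | Biology   
Aaron   | Biology   
Julia   | NULL      
Chris   | Algorithms


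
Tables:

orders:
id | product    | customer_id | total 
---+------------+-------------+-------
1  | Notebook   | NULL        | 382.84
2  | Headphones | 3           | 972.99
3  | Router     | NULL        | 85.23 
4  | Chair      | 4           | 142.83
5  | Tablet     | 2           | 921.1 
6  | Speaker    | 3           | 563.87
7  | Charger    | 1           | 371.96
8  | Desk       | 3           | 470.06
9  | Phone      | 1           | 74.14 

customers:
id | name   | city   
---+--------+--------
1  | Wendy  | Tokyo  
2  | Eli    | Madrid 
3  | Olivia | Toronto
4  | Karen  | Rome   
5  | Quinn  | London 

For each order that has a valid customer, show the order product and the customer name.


INNER JOIN keeps only orders rows whose customer_id matches an id in customers. Walk through each order:
  - order 1 (Notebook): customer_id=NULL, no match -> dropped
  - order 2 (Headphones): customer_id=3 -> matches Olivia
  - order 3 (Router): customer_id=NULL, no match -> dropped
  - order 4 (Chair): customer_id=4 -> matches Karen
  - order 5 (Tablet): customer_id=2 -> matches Eli
  - order 6 (Speaker): customer_id=3 -> matches Olivia
  - order 7 (Charger): customer_id=1 -> matches Wendy
  - order 8 (Desk): customer_id=3 -> matches Olivia
  - order 9 (Phone): customer_id=1 -> matches Wendy
So 2 of 9 rows are dropped.

SQL:
SELECT a.product, b.name AS customer
FROM orders a
INNER JOIN customers b ON a.customer_id = b.id

Result:
product    | customer
-----------+---------
Headphones | Olivia  
Chair      | Karen   
Tablet     | Eli     
Speaker    | Olivia  
Charger    | Wendy   
Desk       | Olivia  
Phone      | Wendy   


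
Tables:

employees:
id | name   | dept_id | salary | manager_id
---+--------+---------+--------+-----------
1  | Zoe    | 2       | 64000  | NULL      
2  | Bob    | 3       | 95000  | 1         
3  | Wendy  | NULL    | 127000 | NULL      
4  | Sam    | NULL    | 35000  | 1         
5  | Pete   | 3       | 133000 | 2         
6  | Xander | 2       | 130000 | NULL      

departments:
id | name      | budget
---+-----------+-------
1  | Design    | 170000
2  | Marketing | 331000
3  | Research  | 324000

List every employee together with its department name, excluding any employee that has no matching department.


INNER JOIN keeps only employees rows whose dept_id matches an id in departments. Walk through each employee:
  - employee 1 (Zoe): dept_id=2 -> matches Marketing
  - employee 2 (Bob): dept_id=3 -> matches Research
  - employee 3 (Wendy): dept_id=NULL, no match -> dropped
  - employee 4 (Sam): dept_id=NULL, no match -> dropped
  - employee 5 (Pete): dept_id=3 -> matches Research
  - employee 6 (Xander): dept_id=2 -> matches Marketing
So 2 of 6 rows are dropped.

SQL:
SELECT a.name, b.name AS department
FROM employees a
INNER JOIN departments b ON a.dept_id = b.id

Result:
name   | department
-------+-----------
Zoe    | Marketing 
Bob    | Research  
Pete   | Research  
Xander | Marketing 


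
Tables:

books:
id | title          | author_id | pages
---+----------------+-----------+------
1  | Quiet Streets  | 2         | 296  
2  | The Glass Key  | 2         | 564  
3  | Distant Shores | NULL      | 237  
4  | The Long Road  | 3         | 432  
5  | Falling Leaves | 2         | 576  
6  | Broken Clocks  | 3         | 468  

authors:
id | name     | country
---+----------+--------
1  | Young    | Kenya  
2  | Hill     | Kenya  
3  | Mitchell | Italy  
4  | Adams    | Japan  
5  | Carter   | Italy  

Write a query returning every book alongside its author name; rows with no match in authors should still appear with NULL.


LEFT JOIN keeps every row from books (the left table); where author_id has no match in authors, the author columns become NULL. Walk through each book:
  - book 1 (Quiet Streets): author_id=2 -> matches Hill
  - book 2 (The Glass Key): author_id=2 -> matches Hill
  - book 3 (Distant Shores): author_id=NULL, no match -> kept with NULL
  - book 4 (The Long Road): author_id=3 -> matches Mitchell
  - book 5 (Falling Leaves): author_id=2 -> matches Hill
  - book 6 (Broken Clocks): author_id=3 -> matches Mitchell
All 6 rows appear; 1 has NULL author.

SQL:
SELECT a.title, b.name AS author
FROM books a
LEFT JOIN authors b ON a.author_id = b.id

Result:
title          | author  
---------------+---------
Quiet Streets  | Hill    
The Glass Key  | Hill    
Distant Shores | NULL    
The Long Road  | Mitchell
Falling Leaves | Hill    
Broken Clocks  | Mitchell


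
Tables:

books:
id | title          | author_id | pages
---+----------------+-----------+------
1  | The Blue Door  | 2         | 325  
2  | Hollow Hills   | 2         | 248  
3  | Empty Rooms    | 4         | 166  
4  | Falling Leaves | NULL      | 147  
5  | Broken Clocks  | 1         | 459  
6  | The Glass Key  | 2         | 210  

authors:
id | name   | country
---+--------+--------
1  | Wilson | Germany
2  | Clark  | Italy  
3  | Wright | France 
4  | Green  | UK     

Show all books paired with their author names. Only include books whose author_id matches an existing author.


INNER JOIN keeps only books rows whose author_id matches an id in authors. Walk through each book:
  - book 1 (The Blue Door): author_id=2 -> matches Clark
  - book 2 (Hollow Hills): author_id=2 -> matches Clark
  - book 3 (Empty Rooms): author_id=4 -> matches Green
  - book 4 (Falling Leaves): author_id=NULL, no match -> dropped
  - book 5 (Broken Clocks): author_id=1 -> matches Wilson
  - book 6 (The Glass Key): author_id=2 -> matches Clark
So 1 of 6 rows is dropped.

SQL:
SELECT a.title, b.name AS author
FROM books a
INNER JOIN authors b ON a.author_id = b.id

Result:
title         | author
--------------+-------
The Blue Door | Clark 
Hollow Hills  | Clark 
Empty Rooms   | Green 
Broken Clocks | Wilson
The Glass Key | Clark 


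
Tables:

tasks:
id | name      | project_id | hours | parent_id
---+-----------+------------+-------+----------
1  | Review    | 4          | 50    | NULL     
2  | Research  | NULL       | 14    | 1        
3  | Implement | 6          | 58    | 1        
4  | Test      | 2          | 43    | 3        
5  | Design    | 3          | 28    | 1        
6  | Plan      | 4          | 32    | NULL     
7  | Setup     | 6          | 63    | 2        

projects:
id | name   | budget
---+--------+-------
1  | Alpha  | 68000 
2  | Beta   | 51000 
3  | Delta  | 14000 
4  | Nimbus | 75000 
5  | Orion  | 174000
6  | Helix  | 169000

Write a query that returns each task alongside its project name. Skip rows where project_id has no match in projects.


INNER JOIN keeps only tasks rows whose project_id matches an id in projects. Walk through each task:
  - task 1 (Review): project_id=4 -> matches Nimbus
  - task 2 (Research): project_id=NULL, no match -> dropped
  - task 3 (Implement): project_id=6 -> matches Helix
  - task 4 (Test): project_id=2 -> matches Beta
  - task 5 (Design): project_id=3 -> matches Delta
  - task 6 (Plan): project_id=4 -> matches Nimbus
  - task 7 (Setup): project_id=6 -> matches Helix
So 1 of 7 rows is dropped.

SQL:
SELECT a.name, b.name AS project
FROM tasks a
INNER JOIN projects b ON a.project_id = b.id

Result:
name      | project
----------+--------
Review    | Nimbus 
Implement | Helix  
Test      | Beta   
Design    | Delta  
Plan      | Nimbus 
Setup     | Helix  
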